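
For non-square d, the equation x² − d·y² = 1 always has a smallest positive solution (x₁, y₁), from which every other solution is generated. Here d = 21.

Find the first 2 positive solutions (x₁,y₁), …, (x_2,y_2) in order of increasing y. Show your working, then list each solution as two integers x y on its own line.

d=21: √d = [4; 1,1,2,1,1,8] (ℓ=6, even), read p_5/q_5
i=0: a=4 ⇒ p=4, q=1
i=1: a=1 ⇒ p=5, q=1
i=2: a=1 ⇒ p=9, q=2
i=3: a=2 ⇒ p=23, q=5
i=4: a=1 ⇒ p=32, q=7
i=5: a=1 ⇒ p=55, q=12
(x₁, y₁) = (55, 12);  55² − 21·12² = 1 ✓
(55+12√21)^2 = 6049 + 1320√21

55 12
6049 1320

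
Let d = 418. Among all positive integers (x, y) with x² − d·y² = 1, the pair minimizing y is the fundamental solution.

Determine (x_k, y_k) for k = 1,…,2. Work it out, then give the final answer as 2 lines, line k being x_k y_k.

d=418: √d = [20; 2,4,20,4,2,40] (ℓ=6, even), read p_5/q_5
a_0=20:  p_0=20·1+0=20,  q_0=20·0+1=1
…
a_3=20:  p_3=20·184+41=3721,  q_3=20·9+2=182
a_4=4:  p_4=4·3721+184=15068,  q_4=4·182+9=737
a_5=2:  p_5=2·15068+3721=33857,  q_5=2·737+182=1656
→ (33857, 1656).  Check: 33857²=1146296449, 418·1656²=1146296448, difference 1.
(x_2, y_2) = (33857·33857 + 418·1656·1656, 33857·1656 + 1656·33857) = (2292592897, 112134384)

33857 1656
2292592897 112134384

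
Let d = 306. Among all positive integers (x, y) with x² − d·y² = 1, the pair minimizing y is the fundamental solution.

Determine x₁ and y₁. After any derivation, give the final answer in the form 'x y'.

√306 → a₀=17, period (2,34); ℓ=2 even so k=1
i=0: a=17 ⇒ p=17, q=1
i=1: a=2 ⇒ p=35, q=2
→ (35, 2).  Check: 35²=1225, 306·2²=1224, difference 1.

35 2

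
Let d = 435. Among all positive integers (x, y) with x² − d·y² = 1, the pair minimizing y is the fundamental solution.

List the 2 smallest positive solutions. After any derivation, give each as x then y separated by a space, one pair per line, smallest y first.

√435 = [20; 1,5,1,40, …], period ℓ=4 (even) → k=3
a_0=20:  p_0=20·1+0=20,  q_0=20·0+1=1
…
a_2=5:  p_2=5·21+20=125,  q_2=5·1+1=6
a_3=1:  p_3=1·125+21=146,  q_3=1·6+1=7
(x₁, y₁) = (146, 7);  146² − 435·7² = 1 ✓
(x_2, y_2) = (146·146 + 435·7·7, 146·7 + 7·146) = (42631, 2044)

146 7
42631 2044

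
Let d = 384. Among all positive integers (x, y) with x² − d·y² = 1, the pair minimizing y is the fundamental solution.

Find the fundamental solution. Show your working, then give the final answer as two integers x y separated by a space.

√384 → a₀=19, period (1,1,2,9,2,1,1,38); ℓ=8 even so k=7
a_0=19:  p_0=19·1+0=19,  q_0=19·0+1=1
…
a_2=1:  p_2=1·20+19=39,  q_2=1·1+1=2
…
a_4=9:  p_4=9·98+39=921,  q_4=9·5+2=47
a_5=2:  p_5=2·921+98=1940,  q_5=2·47+5=99
a_6=1:  p_6=1·1940+921=2861,  q_6=1·99+47=146
a_7=1:  p_7=1·2861+1940=4801,  q_7=1·146+99=245
fundamental: x₁=4801, y₁=245  (since 23049601 − 384·60025 = 1)

4801 245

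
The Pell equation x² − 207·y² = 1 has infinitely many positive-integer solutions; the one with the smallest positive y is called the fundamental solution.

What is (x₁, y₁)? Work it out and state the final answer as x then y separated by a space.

[14; 2,1,1,2,1,1,2,28] for √207; ℓ=8 ⇒ convergent index 7
a_0=14:  p_0=14·1+0=14,  q_0=14·0+1=1
…
a_5=1:  p_5=1·187+72=259,  q_5=1·13+5=18
a_6=1:  p_6=1·259+187=446,  q_6=1·18+13=31
a_7=2:  p_7=2·446+259=1151,  q_7=2·31+18=80
(x₁, y₁) = (1151, 80);  1151² − 207·80² = 1 ✓

1151 80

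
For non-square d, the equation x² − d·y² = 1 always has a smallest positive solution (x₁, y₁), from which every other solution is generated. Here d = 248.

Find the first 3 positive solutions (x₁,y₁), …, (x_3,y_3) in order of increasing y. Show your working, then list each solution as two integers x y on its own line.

63 4
7937 504
999999 63500

[15; 1,2,1,30] for √248; ℓ=4 ⇒ convergent index 3
a_0=15:  p_0=15·1+0=15,  q_0=15·0+1=1
a_1=1:  p_1=1·15+1=16,  q_1=1·1+0=1
a_2=2:  p_2=2·16+15=47,  q_2=2·1+1=3
a_3=1:  p_3=1·47+16=63,  q_3=1·3+1=4
→ (63, 4).  Check: 63²=3969, 248·4²=3968, difference 1.
(x_2, y_2) = (63·63 + 248·4·4, 63·4 + 4·63) = (7937, 504)
(x_3, y_3) = (63·7937 + 248·4·504, 63·504 + 4·7937) = (999999, 63500)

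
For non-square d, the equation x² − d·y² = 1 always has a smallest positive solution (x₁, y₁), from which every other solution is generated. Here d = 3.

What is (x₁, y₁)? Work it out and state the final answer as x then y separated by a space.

d=3: √d = [1; 1,2] (ℓ=2, even), read p_1/q_1
k=0  a_k=1  p_k/q_k = 1/1
k=1  a_k=1  p_k/q_k = 2/1
(x₁, y₁) = (2, 1);  2² − 3·1² = 1 ✓

2 1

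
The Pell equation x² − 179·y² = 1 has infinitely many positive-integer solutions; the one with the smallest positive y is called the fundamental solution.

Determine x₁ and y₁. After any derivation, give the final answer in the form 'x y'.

√179 → a₀=13, period (2,1,1,1,3,…,1,2,26); ℓ=14 even so k=13
k=0  a_k=13  p_k/q_k = 13/1
k=1  a_k=2  p_k/q_k = 27/2
k=2  a_k=1  p_k/q_k = 40/3
…
k=4  a_k=1  p_k/q_k = 107/8
k=5  a_k=3  p_k/q_k = 388/29
…
k=8  a_k=5  p_k/q_k = 137042/10243
k=9  a_k=3  p_k/q_k = 438125/32747
k=10  a_k=1  p_k/q_k = 575167/42990
k=11  a_k=1  p_k/q_k = 1013292/75737
k=12  a_k=1  p_k/q_k = 1588459/118727
k=13  a_k=2  p_k/q_k = 4190210/313191
→ (4190210, 313191).  Check: 4190210²=17557859844100, 179·313191²=17557859844099, difference 1.

4190210 313191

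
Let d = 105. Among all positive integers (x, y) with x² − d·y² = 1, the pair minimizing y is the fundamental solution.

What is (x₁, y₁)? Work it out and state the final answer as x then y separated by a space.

41 4

√105 = [10; 4,20, …], period ℓ=2 (even) → k=1
i=0: a=10 ⇒ p=10, q=1
i=1: a=4 ⇒ p=41, q=4
→ (41, 4).  Check: 41²=1681, 105·4²=1680, difference 1.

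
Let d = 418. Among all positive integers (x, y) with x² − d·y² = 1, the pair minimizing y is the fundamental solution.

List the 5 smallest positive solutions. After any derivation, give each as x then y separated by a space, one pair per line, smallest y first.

33857 1656
2292592897 112134384
155240635393601 7593067676520
10511964382749705217 514156984535740896
711807156058272903670337 34815626043260091355224

[20; 2,4,20,4,2,40] for √418; ℓ=6 ⇒ convergent index 5
step 0: (20, 1)  from 20·(1,0) + (0,1)
…
step 2: (184, 9)  from 4·(41,2) + (20,1)
step 3: (3721, 182)  from 20·(184,9) + (41,2)
step 4: (15068, 737)  from 4·(3721,182) + (184,9)
step 5: (33857, 1656)  from 2·(15068,737) + (3721,182)
fundamental: x₁=33857, y₁=1656  (since 1146296449 − 418·2742336 = 1)
n=2: (33857,1656)∘(33857,1656) = (33857·33857+418·1656·1656, 33857·1656+1656·33857) = (2292592897,112134384)
n=3: (2292592897,112134384)∘(33857,1656) = (33857·2292592897+418·1656·112134384, 33857·112134384+1656·2292592897) = (155240635393601,7593067676520)
n=4: (155240635393601,7593067676520)∘(33857,1656) = (33857·155240635393601+418·1656·7593067676520, 33857·7593067676520+1656·155240635393601) = (10511964382749705217,514156984535740896)
n=5: (10511964382749705217,514156984535740896)∘(33857,1656) = (33857·10511964382749705217+418·1656·514156984535740896, 33857·514156984535740896+1656·10511964382749705217) = (711807156058272903670337,34815626043260091355224)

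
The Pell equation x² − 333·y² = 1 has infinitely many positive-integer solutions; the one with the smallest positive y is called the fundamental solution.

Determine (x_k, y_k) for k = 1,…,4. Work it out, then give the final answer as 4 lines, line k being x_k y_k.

73 4
10657 584
1555849 85260
227143297 12447376

d=333: √d = [18; 4,36] (ℓ=2, even), read p_1/q_1
a_0=18:  p_0=18·1+0=18,  q_0=18·0+1=1
a_1=4:  p_1=4·18+1=73,  q_1=4·1+0=4
→ (73, 4).  Check: 73²=5329, 333·4²=5328, difference 1.
(x_2, y_2) = (73·73 + 333·4·4, 73·4 + 4·73) = (10657, 584)
(x_3, y_3) = (73·10657 + 333·4·584, 73·584 + 4·10657) = (1555849, 85260)
(x_4, y_4) = (73·1555849 + 333·4·85260, 73·85260 + 4·1555849) = (227143297, 12447376)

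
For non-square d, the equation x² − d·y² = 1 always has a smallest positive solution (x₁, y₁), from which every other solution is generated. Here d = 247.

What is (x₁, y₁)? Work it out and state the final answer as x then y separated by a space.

85292 5427

√247 = [15; 1,2,1,1,9,1,9,1,1,2,1,30, …], period ℓ=12 (even) → k=11
k=0  a_k=15  p_k/q_k = 15/1
k=1  a_k=1  p_k/q_k = 16/1
…
k=3  a_k=1  p_k/q_k = 63/4
k=4  a_k=1  p_k/q_k = 110/7
…
k=6  a_k=1  p_k/q_k = 1163/74
k=7  a_k=9  p_k/q_k = 11520/733
k=8  a_k=1  p_k/q_k = 12683/807
k=9  a_k=1  p_k/q_k = 24203/1540
k=10  a_k=2  p_k/q_k = 61089/3887
k=11  a_k=1  p_k/q_k = 85292/5427
fundamental: x₁=85292, y₁=5427  (since 7274725264 − 247·29452329 = 1)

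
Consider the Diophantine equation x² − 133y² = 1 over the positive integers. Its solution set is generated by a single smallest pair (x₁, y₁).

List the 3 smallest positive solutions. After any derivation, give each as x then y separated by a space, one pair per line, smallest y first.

[11; 1,1,7,5,1,…,1,1,22] for √133; ℓ=16 ⇒ convergent index 15
k=0  a_k=11  p_k/q_k = 11/1
…
k=2  a_k=1  p_k/q_k = 23/2
…
k=7  a_k=1  p_k/q_k = 3010/261
…
k=10  a_k=1  p_k/q_k = 18948/1643
…
k=14  a_k=1  p_k/q_k = 1378591/119539
k=15  a_k=1  p_k/q_k = 2588599/224460
(x₁, y₁) = (2588599, 224460);  2588599² − 133·224460² = 1 ✓
(2588599+224460√133)^2 = 13401689565601 + 1162073863080√133
(2588599+224460√133)^3 = 69383200415647777399 + 6016286479789825380√133

2588599 224460
13401689565601 1162073863080
69383200415647777399 6016286479789825380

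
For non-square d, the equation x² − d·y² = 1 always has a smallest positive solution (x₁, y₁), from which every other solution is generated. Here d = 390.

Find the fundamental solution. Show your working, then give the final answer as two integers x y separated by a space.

79 4

[19; 1,2,1,38] for √390; ℓ=4 ⇒ convergent index 3
step 0: (19, 1)  from 19·(1,0) + (0,1)
step 1: (20, 1)  from 1·(19,1) + (1,0)
step 2: (59, 3)  from 2·(20,1) + (19,1)
step 3: (79, 4)  from 1·(59,3) + (20,1)
fundamental: x₁=79, y₁=4  (since 6241 − 390·16 = 1)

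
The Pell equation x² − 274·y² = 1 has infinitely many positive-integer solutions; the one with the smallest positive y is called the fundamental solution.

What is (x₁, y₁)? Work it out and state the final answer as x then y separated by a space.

3959299 239190

√274 → a₀=16, period (1,1,4,4,1,1,32); ℓ=7 odd so k=13
a_0=16:  p_0=16·1+0=16,  q_0=16·0+1=1
…
a_2=1:  p_2=1·17+16=33,  q_2=1·1+1=2
a_3=4:  p_3=4·33+17=149,  q_3=4·2+1=9
a_4=4:  p_4=4·149+33=629,  q_4=4·9+2=38
a_5=1:  p_5=1·629+149=778,  q_5=1·38+9=47
…
a_7=32:  p_7=32·1407+778=45802,  q_7=32·85+47=2767
a_8=1:  p_8=1·45802+1407=47209,  q_8=1·2767+85=2852
…
a_10=4:  p_10=4·93011+47209=419253,  q_10=4·5619+2852=25328
a_11=4:  p_11=4·419253+93011=1770023,  q_11=4·25328+5619=106931
a_12=1:  p_12=1·1770023+419253=2189276,  q_12=1·106931+25328=132259
a_13=1:  p_13=1·2189276+1770023=3959299,  q_13=1·132259+106931=239190
(x₁, y₁) = (3959299, 239190);  3959299² − 274·239190² = 1 ✓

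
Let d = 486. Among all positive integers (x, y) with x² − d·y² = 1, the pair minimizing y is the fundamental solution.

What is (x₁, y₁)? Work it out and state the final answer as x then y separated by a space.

485 22

√486 = [22; 22,44, …], period ℓ=2 (even) → k=1
k=0  a_k=22  p_k/q_k = 22/1
k=1  a_k=22  p_k/q_k = 485/22
→ (485, 22).  Check: 485²=235225, 486·22²=235224, difference 1.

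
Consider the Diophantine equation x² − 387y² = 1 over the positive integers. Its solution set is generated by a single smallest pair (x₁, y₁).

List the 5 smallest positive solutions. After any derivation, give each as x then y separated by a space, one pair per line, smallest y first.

[19; 1,2,19,2,1,38] for √387; ℓ=6 ⇒ convergent index 5
k=0  a_k=19  p_k/q_k = 19/1
…
k=4  a_k=2  p_k/q_k = 2341/119
k=5  a_k=1  p_k/q_k = 3482/177
→ (3482, 177).  Check: 3482²=12124324, 387·177²=12124323, difference 1.
(x_2, y_2) = (3482·3482 + 387·177·177, 3482·177 + 177·3482) = (24248647, 1232628)
(x_3, y_3) = (3482·24248647 + 387·177·1232628, 3482·1232628 + 177·24248647) = (168867574226, 8584021215)
(x_4, y_4) = (3482·168867574226 + 387·177·8584021215, 3482·8584021215 + 177·168867574226) = (1175993762661217, 59779122508632)
(x_5, y_5) = (3482·1175993762661217 + 387·177·59779122508632, 3482·59779122508632 + 177·1175993762661217) = (8189620394305140962, 416301800566092033)

3482 177
24248647 1232628
168867574226 8584021215
1175993762661217 59779122508632
8189620394305140962 416301800566092033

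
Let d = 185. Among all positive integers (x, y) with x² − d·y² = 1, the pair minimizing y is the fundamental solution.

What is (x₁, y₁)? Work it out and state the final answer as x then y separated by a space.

9249 680

[13; 1,1,1,1,26] for √185; ℓ=5 ⇒ convergent index 9
k=0  a_k=13  p_k/q_k = 13/1
k=1  a_k=1  p_k/q_k = 14/1
…
k=3  a_k=1  p_k/q_k = 41/3
…
k=5  a_k=26  p_k/q_k = 1809/133
k=6  a_k=1  p_k/q_k = 1877/138
…
k=8  a_k=1  p_k/q_k = 5563/409
k=9  a_k=1  p_k/q_k = 9249/680
→ (9249, 680).  Check: 9249²=85544001, 185·680²=85544000, difference 1.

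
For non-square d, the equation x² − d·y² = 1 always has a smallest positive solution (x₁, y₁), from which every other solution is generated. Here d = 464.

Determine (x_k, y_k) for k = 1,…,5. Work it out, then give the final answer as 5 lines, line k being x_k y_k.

9801 455
192119201 8918910
3765920568201 174828473365
73819574785756801 3426987725981820
1447011301184484245001 67175813229867162275

√464 → a₀=21, period (1,1,5,1,1,1,5,1,1,42); ℓ=10 even so k=9
a_0=21:  p_0=21·1+0=21,  q_0=21·0+1=1
…
a_3=5:  p_3=5·43+22=237,  q_3=5·2+1=11
a_4=1:  p_4=1·237+43=280,  q_4=1·11+2=13
a_5=1:  p_5=1·280+237=517,  q_5=1·13+11=24
a_6=1:  p_6=1·517+280=797,  q_6=1·24+13=37
…
a_8=1:  p_8=1·4502+797=5299,  q_8=1·209+37=246
a_9=1:  p_9=1·5299+4502=9801,  q_9=1·246+209=455
(x₁, y₁) = (9801, 455);  9801² − 464·455² = 1 ✓
k=2:  x_2 = 9801·9801+464·455·455 = 192119201,  y_2 = 9801·455+455·9801 = 8918910
k=3:  x_3 = 9801·192119201+464·455·8918910 = 3765920568201,  y_3 = 9801·8918910+455·192119201 = 174828473365
k=4:  x_4 = 9801·3765920568201+464·455·174828473365 = 73819574785756801,  y_4 = 9801·174828473365+455·3765920568201 = 3426987725981820
k=5:  x_5 = 9801·73819574785756801+464·455·3426987725981820 = 1447011301184484245001,  y_5 = 9801·3426987725981820+455·73819574785756801 = 67175813229867162275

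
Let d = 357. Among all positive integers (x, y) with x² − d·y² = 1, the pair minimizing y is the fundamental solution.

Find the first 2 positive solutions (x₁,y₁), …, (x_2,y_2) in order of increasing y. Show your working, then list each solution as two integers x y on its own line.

3401 180
23133601 1224360

[18; 1,8,2,8,1,36] for √357; ℓ=6 ⇒ convergent index 5
k=0  a_k=18  p_k/q_k = 18/1
k=1  a_k=1  p_k/q_k = 19/1
k=2  a_k=8  p_k/q_k = 170/9
…
k=4  a_k=8  p_k/q_k = 3042/161
k=5  a_k=1  p_k/q_k = 3401/180
(x₁, y₁) = (3401, 180);  3401² − 357·180² = 1 ✓
(3401+180√357)^2 = 23133601 + 1224360√357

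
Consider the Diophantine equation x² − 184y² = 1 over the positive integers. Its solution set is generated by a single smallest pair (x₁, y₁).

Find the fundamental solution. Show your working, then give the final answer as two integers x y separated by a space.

[13; 1,1,3,2,1,2,1,2,3,1,1,26] for √184; ℓ=12 ⇒ convergent index 11
a_0=13:  p_0=13·1+0=13,  q_0=13·0+1=1
a_1=1:  p_1=1·13+1=14,  q_1=1·1+0=1
a_2=1:  p_2=1·14+13=27,  q_2=1·1+1=2
a_3=3:  p_3=3·27+14=95,  q_3=3·2+1=7
a_4=2:  p_4=2·95+27=217,  q_4=2·7+2=16
…
a_6=2:  p_6=2·312+217=841,  q_6=2·23+16=62
a_7=1:  p_7=1·841+312=1153,  q_7=1·62+23=85
a_8=2:  p_8=2·1153+841=3147,  q_8=2·85+62=232
a_9=3:  p_9=3·3147+1153=10594,  q_9=3·232+85=781
a_10=1:  p_10=1·10594+3147=13741,  q_10=1·781+232=1013
a_11=1:  p_11=1·13741+10594=24335,  q_11=1·1013+781=1794
(x₁, y₁) = (24335, 1794);  24335² − 184·1794² = 1 ✓

24335 1794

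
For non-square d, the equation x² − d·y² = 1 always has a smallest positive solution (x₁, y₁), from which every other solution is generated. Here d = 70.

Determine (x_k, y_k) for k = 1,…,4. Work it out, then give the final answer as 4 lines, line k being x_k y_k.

[8; 2,1,2,1,2,16] for √70; ℓ=6 ⇒ convergent index 5
k=0  a_k=8  p_k/q_k = 8/1
k=1  a_k=2  p_k/q_k = 17/2
k=2  a_k=1  p_k/q_k = 25/3
k=3  a_k=2  p_k/q_k = 67/8
k=4  a_k=1  p_k/q_k = 92/11
k=5  a_k=2  p_k/q_k = 251/30
fundamental: x₁=251, y₁=30  (since 63001 − 70·900 = 1)
(x_2, y_2) = (251·251 + 70·30·30, 251·30 + 30·251) = (126001, 15060)
(x_3, y_3) = (251·126001 + 70·30·15060, 251·15060 + 30·126001) = (63252251, 7560090)
(x_4, y_4) = (251·63252251 + 70·30·7560090, 251·7560090 + 30·63252251) = (31752504001, 3795150120)

251 30
126001 15060
63252251 7560090
31752504001 3795150120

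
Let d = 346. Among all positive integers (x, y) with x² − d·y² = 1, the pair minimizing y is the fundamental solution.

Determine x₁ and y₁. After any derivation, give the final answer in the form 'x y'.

17299 930

[18; 1,1,1,1,36] for √346; ℓ=5 ⇒ convergent index 9
k=0  a_k=18  p_k/q_k = 18/1
k=1  a_k=1  p_k/q_k = 19/1
…
k=8  a_k=1  p_k/q_k = 10398/559
k=9  a_k=1  p_k/q_k = 17299/930
fundamental: x₁=17299, y₁=930  (since 299255401 − 346·864900 = 1)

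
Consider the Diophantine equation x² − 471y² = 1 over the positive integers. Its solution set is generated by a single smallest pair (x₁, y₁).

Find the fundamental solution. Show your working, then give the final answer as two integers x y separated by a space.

[21; 1,2,2,1,3,…,2,1,42] for √471; ℓ=14 ⇒ convergent index 13
a_0=21:  p_0=21·1+0=21,  q_0=21·0+1=1
…
a_3=2:  p_3=2·65+22=152,  q_3=2·3+1=7
a_4=1:  p_4=1·152+65=217,  q_4=1·7+3=10
…
a_6=4:  p_6=4·803+217=3429,  q_6=4·37+10=158
a_7=14:  p_7=14·3429+803=48809,  q_7=14·158+37=2249
a_8=4:  p_8=4·48809+3429=198665,  q_8=4·2249+158=9154
…
a_10=1:  p_10=1·644804+198665=843469,  q_10=1·29711+9154=38865
a_11=2:  p_11=2·843469+644804=2331742,  q_11=2·38865+29711=107441
a_12=2:  p_12=2·2331742+843469=5506953,  q_12=2·107441+38865=253747
a_13=1:  p_13=1·5506953+2331742=7838695,  q_13=1·253747+107441=361188
fundamental: x₁=7838695, y₁=361188  (since 61445139303025 − 471·130456771344 = 1)

7838695 361188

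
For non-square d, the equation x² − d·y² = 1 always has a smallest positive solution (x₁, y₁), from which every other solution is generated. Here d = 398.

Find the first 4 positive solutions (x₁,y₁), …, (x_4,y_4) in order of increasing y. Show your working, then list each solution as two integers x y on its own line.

[19; 1,18,1,38] for √398; ℓ=4 ⇒ convergent index 3
a_0=19:  p_0=19·1+0=19,  q_0=19·0+1=1
a_1=1:  p_1=1·19+1=20,  q_1=1·1+0=1
a_2=18:  p_2=18·20+19=379,  q_2=18·1+1=19
a_3=1:  p_3=1·379+20=399,  q_3=1·19+1=20
→ (399, 20).  Check: 399²=159201, 398·20²=159200, difference 1.
(x_2, y_2) = (399·399 + 398·20·20, 399·20 + 20·399) = (318401, 15960)
(x_3, y_3) = (399·318401 + 398·20·15960, 399·15960 + 20·318401) = (254083599, 12736060)
(x_4, y_4) = (399·254083599 + 398·20·12736060, 399·12736060 + 20·254083599) = (202758393601, 10163359920)

399 20
318401 15960
254083599 12736060
202758393601 10163359920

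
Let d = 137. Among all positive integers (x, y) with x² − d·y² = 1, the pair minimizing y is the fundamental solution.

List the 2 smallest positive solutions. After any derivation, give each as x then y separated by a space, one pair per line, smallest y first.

6083073 519712
74007554246657 6322892069952

[11; 1,2,2,1,1,2,2,1,22] for √137; ℓ=9 ⇒ convergent index 17
step 0: (11, 1)  from 11·(1,0) + (0,1)
…
step 3: (82, 7)  from 2·(35,3) + (12,1)
step 4: (117, 10)  from 1·(82,7) + (35,3)
step 5: (199, 17)  from 1·(117,10) + (82,7)
…
step 16: (4286741, 366241)  from 2·(1796332,153471) + (694077,59299)
step 17: (6083073, 519712)  from 1·(4286741,366241) + (1796332,153471)
fundamental: x₁=6083073, y₁=519712  (since 37003777123329 − 137·270100562944 = 1)
(x_2, y_2) = (6083073·6083073 + 137·519712·519712, 6083073·519712 + 519712·6083073) = (74007554246657, 6322892069952)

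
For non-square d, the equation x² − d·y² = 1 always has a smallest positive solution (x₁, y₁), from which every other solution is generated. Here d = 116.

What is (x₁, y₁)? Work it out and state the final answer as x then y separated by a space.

9801 910

√116 = [10; 1,3,2,1,4,1,2,3,1,20, …], period ℓ=10 (even) → k=9
a_0=10:  p_0=10·1+0=10,  q_0=10·0+1=1
…
a_4=1:  p_4=1·97+43=140,  q_4=1·9+4=13
…
a_8=3:  p_8=3·2251+797=7550,  q_8=3·209+74=701
a_9=1:  p_9=1·7550+2251=9801,  q_9=1·701+209=910
fundamental: x₁=9801, y₁=910  (since 96059601 − 116·828100 = 1)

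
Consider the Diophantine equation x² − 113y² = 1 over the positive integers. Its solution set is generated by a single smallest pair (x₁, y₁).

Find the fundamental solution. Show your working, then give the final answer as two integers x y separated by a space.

1204353 113296

√113 → a₀=10, period (1,1,1,2,2,1,1,1,20); ℓ=9 odd so k=17
k=0  a_k=10  p_k/q_k = 10/1
k=1  a_k=1  p_k/q_k = 11/1
…
k=3  a_k=1  p_k/q_k = 32/3
k=4  a_k=2  p_k/q_k = 85/8
k=5  a_k=2  p_k/q_k = 202/19
…
k=8  a_k=1  p_k/q_k = 776/73
k=9  a_k=20  p_k/q_k = 16009/1506
k=10  a_k=1  p_k/q_k = 16785/1579
k=11  a_k=1  p_k/q_k = 32794/3085
k=12  a_k=1  p_k/q_k = 49579/4664
k=13  a_k=2  p_k/q_k = 131952/12413
…
k=15  a_k=1  p_k/q_k = 445435/41903
k=16  a_k=1  p_k/q_k = 758918/71393
k=17  a_k=1  p_k/q_k = 1204353/113296
fundamental: x₁=1204353, y₁=113296  (since 1450466148609 − 113·12835983616 = 1)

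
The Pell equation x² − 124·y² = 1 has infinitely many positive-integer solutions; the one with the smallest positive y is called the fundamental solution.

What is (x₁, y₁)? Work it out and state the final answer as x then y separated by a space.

[11; 7,2,1,1,1,…,2,7,22] for √124; ℓ=16 ⇒ convergent index 15
a_0=11:  p_0=11·1+0=11,  q_0=11·0+1=1
a_1=7:  p_1=7·11+1=78,  q_1=7·1+0=7
a_2=2:  p_2=2·78+11=167,  q_2=2·7+1=15
a_3=1:  p_3=1·167+78=245,  q_3=1·15+7=22
…
a_5=1:  p_5=1·412+245=657,  q_5=1·37+22=59
a_6=3:  p_6=3·657+412=2383,  q_6=3·59+37=214
a_7=1:  p_7=1·2383+657=3040,  q_7=1·214+59=273
…
a_9=1:  p_9=1·14543+3040=17583,  q_9=1·1306+273=1579
a_10=3:  p_10=3·17583+14543=67292,  q_10=3·1579+1306=6043
a_11=1:  p_11=1·67292+17583=84875,  q_11=1·6043+1579=7622
a_12=1:  p_12=1·84875+67292=152167,  q_12=1·7622+6043=13665
a_13=1:  p_13=1·152167+84875=237042,  q_13=1·13665+7622=21287
a_14=2:  p_14=2·237042+152167=626251,  q_14=2·21287+13665=56239
a_15=7:  p_15=7·626251+237042=4620799,  q_15=7·56239+21287=414960
→ (4620799, 414960).  Check: 4620799²=21351783398401, 124·414960²=21351783398400, difference 1.

4620799 414960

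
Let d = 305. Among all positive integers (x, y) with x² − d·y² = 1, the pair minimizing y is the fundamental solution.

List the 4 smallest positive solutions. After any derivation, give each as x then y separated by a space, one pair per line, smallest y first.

489 28
478241 27384
467719209 26781524
457428908161 26192303088

√305 → a₀=17, period (2,6,2,34); ℓ=4 even so k=3
a_0=17:  p_0=17·1+0=17,  q_0=17·0+1=1
…
a_2=6:  p_2=6·35+17=227,  q_2=6·2+1=13
a_3=2:  p_3=2·227+35=489,  q_3=2·13+2=28
→ (489, 28).  Check: 489²=239121, 305·28²=239120, difference 1.
(x_2, y_2) = (489·489 + 305·28·28, 489·28 + 28·489) = (478241, 27384)
(x_3, y_3) = (489·478241 + 305·28·27384, 489·27384 + 28·478241) = (467719209, 26781524)
(x_4, y_4) = (489·467719209 + 305·28·26781524, 489·26781524 + 28·467719209) = (457428908161, 26192303088)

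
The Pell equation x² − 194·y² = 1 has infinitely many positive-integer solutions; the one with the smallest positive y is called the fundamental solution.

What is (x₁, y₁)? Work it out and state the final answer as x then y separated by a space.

195 14

[13; 1,12,1,26] for √194; ℓ=4 ⇒ convergent index 3
k=0  a_k=13  p_k/q_k = 13/1
k=1  a_k=1  p_k/q_k = 14/1
k=2  a_k=12  p_k/q_k = 181/13
k=3  a_k=1  p_k/q_k = 195/14
(x₁, y₁) = (195, 14);  195² − 194·14² = 1 ✓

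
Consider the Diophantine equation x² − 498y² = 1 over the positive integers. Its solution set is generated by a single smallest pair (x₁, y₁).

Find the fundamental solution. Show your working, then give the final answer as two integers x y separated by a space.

√498 = [22; 3,6,22,6,3,44, …], period ℓ=6 (even) → k=5
a_0=22:  p_0=22·1+0=22,  q_0=22·0+1=1
a_1=3:  p_1=3·22+1=67,  q_1=3·1+0=3
a_2=6:  p_2=6·67+22=424,  q_2=6·3+1=19
a_3=22:  p_3=22·424+67=9395,  q_3=22·19+3=421
a_4=6:  p_4=6·9395+424=56794,  q_4=6·421+19=2545
a_5=3:  p_5=3·56794+9395=179777,  q_5=3·2545+421=8056
(x₁, y₁) = (179777, 8056);  179777² − 498·8056² = 1 ✓

179777 8056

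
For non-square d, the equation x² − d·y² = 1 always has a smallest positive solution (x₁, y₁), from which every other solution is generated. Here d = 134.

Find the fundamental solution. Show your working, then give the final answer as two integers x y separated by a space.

145925 12606

d=134: √d = [11; 1,1,2,1,3,…,1,1,22] (ℓ=14, even), read p_13/q_13
i=0: a=11 ⇒ p=11, q=1
…
i=7: a=10 ⇒ p=4121, q=356
i=8: a=1 ⇒ p=4503, q=389
…
i=10: a=1 ⇒ p=22133, q=1912
i=11: a=2 ⇒ p=61896, q=5347
i=12: a=1 ⇒ p=84029, q=7259
i=13: a=1 ⇒ p=145925, q=12606
→ (145925, 12606).  Check: 145925²=21294105625, 134·12606²=21294105624, difference 1.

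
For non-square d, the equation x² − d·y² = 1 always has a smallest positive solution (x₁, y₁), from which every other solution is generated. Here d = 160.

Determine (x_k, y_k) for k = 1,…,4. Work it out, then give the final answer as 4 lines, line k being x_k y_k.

721 57
1039681 82194
1499219281 118523691
2161873163521 170911080228

√160 → a₀=12, period (1,1,1,5,1,1,1,24); ℓ=8 even so k=7
a_0=12:  p_0=12·1+0=12,  q_0=12·0+1=1
…
a_6=1:  p_6=1·253+215=468,  q_6=1·20+17=37
a_7=1:  p_7=1·468+253=721,  q_7=1·37+20=57
fundamental: x₁=721, y₁=57  (since 519841 − 160·3249 = 1)
n=2: (721,57)∘(721,57) = (721·721+160·57·57, 721·57+57·721) = (1039681,82194)
n=3: (1039681,82194)∘(721,57) = (721·1039681+160·57·82194, 721·82194+57·1039681) = (1499219281,118523691)
n=4: (1499219281,118523691)∘(721,57) = (721·1499219281+160·57·118523691, 721·118523691+57·1499219281) = (2161873163521,170911080228)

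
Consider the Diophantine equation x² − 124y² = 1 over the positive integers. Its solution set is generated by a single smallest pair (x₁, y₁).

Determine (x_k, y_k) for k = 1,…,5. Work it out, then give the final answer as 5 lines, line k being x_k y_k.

d=124: √d = [11; 7,2,1,1,1,…,2,7,22] (ℓ=16, even), read p_15/q_15
k=0  a_k=11  p_k/q_k = 11/1
…
k=6  a_k=3  p_k/q_k = 2383/214
k=7  a_k=1  p_k/q_k = 3040/273
…
k=14  a_k=2  p_k/q_k = 626251/56239
k=15  a_k=7  p_k/q_k = 4620799/414960
(x₁, y₁) = (4620799, 414960);  4620799² − 124·414960² = 1 ✓
n=2: (4620799,414960)∘(4620799,414960) = (4620799·4620799+124·414960·414960, 4620799·414960+414960·4620799) = (42703566796801,3834893506080)
n=3: (42703566796801,3834893506080)∘(4620799,414960) = (4620799·42703566796801+124·414960·3834893506080, 4620799·3834893506080+414960·42703566796801) = (394649197502177907199,35440544156001500880)
n=4: (394649197502177907199,35440544156001500880)∘(4620799,414960) = (4620799·394649197502177907199+124·414960·35440544156001500880, 4620799·35440544156001500880+414960·394649197502177907199) = (3647189234337689639247667201,327527261991011323636100160)
n=5: (3647189234337689639247667201,327527261991011323636100160)∘(4620799,414960) = (4620799·3647189234337689639247667201+124·414960·327527261991011323636100160, 4620799·327527261991011323636100160+414960·3647189234337689639247667201) = (33705856733676329245494460531519999,3026875289361570825948579964954800)

4620799 414960
42703566796801 3834893506080
394649197502177907199 35440544156001500880
3647189234337689639247667201 327527261991011323636100160
33705856733676329245494460531519999 3026875289361570825948579964954800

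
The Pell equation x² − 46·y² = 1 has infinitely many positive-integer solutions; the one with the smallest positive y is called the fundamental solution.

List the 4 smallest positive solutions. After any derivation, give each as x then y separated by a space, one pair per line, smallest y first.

√46 → a₀=6, period (1,3,1,1,2,6,2,1,1,3,1,12); ℓ=12 even so k=11
step 0: (6, 1)  from 6·(1,0) + (0,1)
…
step 4: (61, 9)  from 1·(34,5) + (27,4)
step 5: (156, 23)  from 2·(61,9) + (34,5)
…
step 7: (2150, 317)  from 2·(997,147) + (156,23)
step 8: (3147, 464)  from 1·(2150,317) + (997,147)
step 9: (5297, 781)  from 1·(3147,464) + (2150,317)
step 10: (19038, 2807)  from 3·(5297,781) + (3147,464)
step 11: (24335, 3588)  from 1·(19038,2807) + (5297,781)
fundamental: x₁=24335, y₁=3588  (since 592192225 − 46·12873744 = 1)
(x_2, y_2) = (24335·24335 + 46·3588·3588, 24335·3588 + 3588·24335) = (1184384449, 174627960)
(x_3, y_3) = (24335·1184384449 + 46·3588·174627960, 24335·174627960 + 3588·1184384449) = (57643991108495, 8499142809612)
(x_4, y_4) = (24335·57643991108495 + 46·3588·8499142809612, 24335·8499142809612 + 3588·57643991108495) = (2805533046066067201, 413653280369188080)

24335 3588
1184384449 174627960
57643991108495 8499142809612
2805533046066067201 413653280369188080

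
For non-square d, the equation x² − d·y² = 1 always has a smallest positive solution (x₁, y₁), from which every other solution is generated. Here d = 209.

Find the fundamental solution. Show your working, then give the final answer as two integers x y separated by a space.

46551 3220

[14; 2,5,3,2,3,5,2,28] for √209; ℓ=8 ⇒ convergent index 7
a_0=14:  p_0=14·1+0=14,  q_0=14·0+1=1
a_1=2:  p_1=2·14+1=29,  q_1=2·1+0=2
a_2=5:  p_2=5·29+14=159,  q_2=5·2+1=11
…
a_4=2:  p_4=2·506+159=1171,  q_4=2·35+11=81
…
a_6=5:  p_6=5·4019+1171=21266,  q_6=5·278+81=1471
a_7=2:  p_7=2·21266+4019=46551,  q_7=2·1471+278=3220
fundamental: x₁=46551, y₁=3220  (since 2166995601 − 209·10368400 = 1)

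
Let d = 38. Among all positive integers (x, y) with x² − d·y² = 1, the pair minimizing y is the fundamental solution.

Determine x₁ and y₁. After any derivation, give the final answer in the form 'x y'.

37 6

√38 → a₀=6, period (6,12); ℓ=2 even so k=1
k=0  a_k=6  p_k/q_k = 6/1
k=1  a_k=6  p_k/q_k = 37/6
→ (37, 6).  Check: 37²=1369, 38·6²=1368, difference 1.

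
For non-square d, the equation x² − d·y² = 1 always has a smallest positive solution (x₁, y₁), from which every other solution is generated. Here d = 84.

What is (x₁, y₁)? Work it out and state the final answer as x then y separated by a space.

d=84: √d = [9; 6,18] (ℓ=2, even), read p_1/q_1
k=0  a_k=9  p_k/q_k = 9/1
k=1  a_k=6  p_k/q_k = 55/6
→ (55, 6).  Check: 55²=3025, 84·6²=3024, difference 1.

55 6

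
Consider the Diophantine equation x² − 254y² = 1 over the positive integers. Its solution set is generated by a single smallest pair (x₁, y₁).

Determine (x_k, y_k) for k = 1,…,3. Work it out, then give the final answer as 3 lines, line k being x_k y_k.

d=254: √d = [15; 1,14,1,30] (ℓ=4, even), read p_3/q_3
k=0  a_k=15  p_k/q_k = 15/1
k=1  a_k=1  p_k/q_k = 16/1
k=2  a_k=14  p_k/q_k = 239/15
k=3  a_k=1  p_k/q_k = 255/16
→ (255, 16).  Check: 255²=65025, 254·16²=65024, difference 1.
k=2:  x_2 = 255·255+254·16·16 = 130049,  y_2 = 255·16+16·255 = 8160
k=3:  x_3 = 255·130049+254·16·8160 = 66324735,  y_3 = 255·8160+16·130049 = 4161584

255 16
130049 8160
66324735 4161584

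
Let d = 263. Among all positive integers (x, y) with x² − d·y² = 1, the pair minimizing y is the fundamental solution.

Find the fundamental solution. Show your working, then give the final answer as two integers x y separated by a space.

√263 → a₀=16, period (4,1,1,1,1,15,1,1,1,1,4,32); ℓ=12 even so k=11
k=0  a_k=16  p_k/q_k = 16/1
…
k=2  a_k=1  p_k/q_k = 81/5
…
k=5  a_k=1  p_k/q_k = 373/23
k=6  a_k=15  p_k/q_k = 5822/359
…
k=8  a_k=1  p_k/q_k = 12017/741
…
k=10  a_k=1  p_k/q_k = 30229/1864
k=11  a_k=4  p_k/q_k = 139128/8579
(x₁, y₁) = (139128, 8579);  139128² − 263·8579² = 1 ✓

139128 8579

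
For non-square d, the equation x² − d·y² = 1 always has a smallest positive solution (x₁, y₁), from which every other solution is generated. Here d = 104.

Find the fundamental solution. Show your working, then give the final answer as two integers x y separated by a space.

√104 → a₀=10, period (5,20); ℓ=2 even so k=1
k=0  a_k=10  p_k/q_k = 10/1
k=1  a_k=5  p_k/q_k = 51/5
fundamental: x₁=51, y₁=5  (since 2601 − 104·25 = 1)

51 5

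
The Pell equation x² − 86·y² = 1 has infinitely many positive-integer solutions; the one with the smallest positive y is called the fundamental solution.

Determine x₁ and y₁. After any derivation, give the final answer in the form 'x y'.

√86 → a₀=9, period (3,1,1,1,8,1,1,1,3,18); ℓ=10 even so k=9
i=0: a=9 ⇒ p=9, q=1
…
i=2: a=1 ⇒ p=37, q=4
i=3: a=1 ⇒ p=65, q=7
i=4: a=1 ⇒ p=102, q=11
i=5: a=8 ⇒ p=881, q=95
…
i=7: a=1 ⇒ p=1864, q=201
i=8: a=1 ⇒ p=2847, q=307
i=9: a=3 ⇒ p=10405, q=1122
(x₁, y₁) = (10405, 1122);  10405² − 86·1122² = 1 ✓

10405 1122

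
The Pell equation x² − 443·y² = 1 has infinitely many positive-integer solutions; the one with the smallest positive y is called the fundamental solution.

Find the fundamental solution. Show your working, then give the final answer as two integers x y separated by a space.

√443 → a₀=21, period (21,42); ℓ=2 even so k=1
a_0=21:  p_0=21·1+0=21,  q_0=21·0+1=1
a_1=21:  p_1=21·21+1=442,  q_1=21·1+0=21
fundamental: x₁=442, y₁=21  (since 195364 − 443·441 = 1)

442 21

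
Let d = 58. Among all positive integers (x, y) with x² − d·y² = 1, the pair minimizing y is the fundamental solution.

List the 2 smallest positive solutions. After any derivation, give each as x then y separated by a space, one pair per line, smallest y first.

√58 = [7; 1,1,1,1,1,1,14, …], period ℓ=7 (odd) → k=13
i=0: a=7 ⇒ p=7, q=1
…
i=2: a=1 ⇒ p=15, q=2
i=3: a=1 ⇒ p=23, q=3
i=4: a=1 ⇒ p=38, q=5
…
i=6: a=1 ⇒ p=99, q=13
…
i=8: a=1 ⇒ p=1546, q=203
i=9: a=1 ⇒ p=2993, q=393
i=10: a=1 ⇒ p=4539, q=596
i=11: a=1 ⇒ p=7532, q=989
i=12: a=1 ⇒ p=12071, q=1585
i=13: a=1 ⇒ p=19603, q=2574
(x₁, y₁) = (19603, 2574);  19603² − 58·2574² = 1 ✓
n=2: (19603,2574)∘(19603,2574) = (19603·19603+58·2574·2574, 19603·2574+2574·19603) = (768555217,100916244)

19603 2574
768555217 100916244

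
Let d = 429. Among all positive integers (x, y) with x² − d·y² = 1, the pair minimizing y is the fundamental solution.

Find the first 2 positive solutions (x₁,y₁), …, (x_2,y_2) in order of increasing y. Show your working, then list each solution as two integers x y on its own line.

[20; 1,2,2,9,1,12,1,9,2,2,1,40] for √429; ℓ=12 ⇒ convergent index 11
i=0: a=20 ⇒ p=20, q=1
…
i=2: a=2 ⇒ p=62, q=3
…
i=4: a=9 ⇒ p=1367, q=66
i=5: a=1 ⇒ p=1512, q=73
…
i=8: a=9 ⇒ p=208718, q=10077
i=9: a=2 ⇒ p=438459, q=21169
i=10: a=2 ⇒ p=1085636, q=52415
i=11: a=1 ⇒ p=1524095, q=73584
fundamental: x₁=1524095, y₁=73584  (since 2322865569025 − 429·5414605056 = 1)
(1524095+73584√429)^2 = 4645731138049 + 224298012960√429

1524095 73584
4645731138049 224298012960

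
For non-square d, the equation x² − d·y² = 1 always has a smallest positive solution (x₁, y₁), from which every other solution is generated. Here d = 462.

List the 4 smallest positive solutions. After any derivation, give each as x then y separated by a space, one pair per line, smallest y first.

√462 = [21; 2,42, …], period ℓ=2 (even) → k=1
a_0=21:  p_0=21·1+0=21,  q_0=21·0+1=1
a_1=2:  p_1=2·21+1=43,  q_1=2·1+0=2
(x₁, y₁) = (43, 2);  43² − 462·2² = 1 ✓
(x_2, y_2) = (43·43 + 462·2·2, 43·2 + 2·43) = (3697, 172)
(x_3, y_3) = (43·3697 + 462·2·172, 43·172 + 2·3697) = (317899, 14790)
(x_4, y_4) = (43·317899 + 462·2·14790, 43·14790 + 2·317899) = (27335617, 1271768)

43 2
3697 172
317899 14790
27335617 1271768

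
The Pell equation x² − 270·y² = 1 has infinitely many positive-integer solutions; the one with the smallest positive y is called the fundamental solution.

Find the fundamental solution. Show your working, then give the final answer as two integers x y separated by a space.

√270 = [16; 2,3,6,3,2,32, …], period ℓ=6 (even) → k=5
a_0=16:  p_0=16·1+0=16,  q_0=16·0+1=1
…
a_4=3:  p_4=3·723+115=2284,  q_4=3·44+7=139
a_5=2:  p_5=2·2284+723=5291,  q_5=2·139+44=322
fundamental: x₁=5291, y₁=322  (since 27994681 − 270·103684 = 1)

5291 322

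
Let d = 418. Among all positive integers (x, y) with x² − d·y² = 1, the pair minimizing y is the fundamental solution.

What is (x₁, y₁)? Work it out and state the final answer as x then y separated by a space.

[20; 2,4,20,4,2,40] for √418; ℓ=6 ⇒ convergent index 5
step 0: (20, 1)  from 20·(1,0) + (0,1)
step 1: (41, 2)  from 2·(20,1) + (1,0)
…
step 3: (3721, 182)  from 20·(184,9) + (41,2)
step 4: (15068, 737)  from 4·(3721,182) + (184,9)
step 5: (33857, 1656)  from 2·(15068,737) + (3721,182)
(x₁, y₁) = (33857, 1656);  33857² − 418·1656² = 1 ✓

33857 1656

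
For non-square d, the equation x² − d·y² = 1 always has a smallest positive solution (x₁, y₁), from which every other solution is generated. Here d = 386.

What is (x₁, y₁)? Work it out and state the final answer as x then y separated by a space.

√386 → a₀=19, period (1,1,1,4,1,18,1,4,1,1,1,38); ℓ=12 even so k=11
a_0=19:  p_0=19·1+0=19,  q_0=19·0+1=1
a_1=1:  p_1=1·19+1=20,  q_1=1·1+0=1
a_2=1:  p_2=1·20+19=39,  q_2=1·1+1=2
a_3=1:  p_3=1·39+20=59,  q_3=1·2+1=3
a_4=4:  p_4=4·59+39=275,  q_4=4·3+2=14
a_5=1:  p_5=1·275+59=334,  q_5=1·14+3=17
a_6=18:  p_6=18·334+275=6287,  q_6=18·17+14=320
…
a_8=4:  p_8=4·6621+6287=32771,  q_8=4·337+320=1668
…
a_10=1:  p_10=1·39392+32771=72163,  q_10=1·2005+1668=3673
a_11=1:  p_11=1·72163+39392=111555,  q_11=1·3673+2005=5678
fundamental: x₁=111555, y₁=5678  (since 12444518025 − 386·32239684 = 1)

111555 5678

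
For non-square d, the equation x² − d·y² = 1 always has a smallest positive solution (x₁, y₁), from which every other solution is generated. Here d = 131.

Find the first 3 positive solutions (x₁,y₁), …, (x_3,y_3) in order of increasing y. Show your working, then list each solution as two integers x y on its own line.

√131 = [11; 2,4,11,4,2,22, …], period ℓ=6 (even) → k=5
step 0: (11, 1)  from 11·(1,0) + (0,1)
…
step 2: (103, 9)  from 4·(23,2) + (11,1)
…
step 4: (4727, 413)  from 4·(1156,101) + (103,9)
step 5: (10610, 927)  from 2·(4727,413) + (1156,101)
(x₁, y₁) = (10610, 927);  10610² − 131·927² = 1 ✓
(x_2, y_2) = (10610·10610 + 131·927·927, 10610·927 + 927·10610) = (225144199, 19670940)
(x_3, y_3) = (10610·225144199 + 131·927·19670940, 10610·19670940 + 927·225144199) = (4777559892170, 417417345873)

10610 927
225144199 19670940
4777559892170 417417345873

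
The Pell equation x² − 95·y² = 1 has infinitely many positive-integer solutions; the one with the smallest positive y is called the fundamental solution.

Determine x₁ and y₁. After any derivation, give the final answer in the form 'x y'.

39 4

[9; 1,2,1,18] for √95; ℓ=4 ⇒ convergent index 3
k=0  a_k=9  p_k/q_k = 9/1
k=1  a_k=1  p_k/q_k = 10/1
k=2  a_k=2  p_k/q_k = 29/3
k=3  a_k=1  p_k/q_k = 39/4
fundamental: x₁=39, y₁=4  (since 1521 − 95·16 = 1)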